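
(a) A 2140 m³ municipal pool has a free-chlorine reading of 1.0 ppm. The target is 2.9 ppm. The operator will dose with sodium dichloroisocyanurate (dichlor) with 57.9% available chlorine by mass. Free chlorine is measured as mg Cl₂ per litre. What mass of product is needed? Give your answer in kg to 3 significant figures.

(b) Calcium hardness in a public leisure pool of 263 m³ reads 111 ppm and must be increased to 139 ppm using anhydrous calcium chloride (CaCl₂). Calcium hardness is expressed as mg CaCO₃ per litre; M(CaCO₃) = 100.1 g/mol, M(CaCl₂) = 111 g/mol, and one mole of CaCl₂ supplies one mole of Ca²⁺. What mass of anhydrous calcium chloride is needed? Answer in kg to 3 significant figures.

(a) 7.02 kg; (b) 8.17 kg

(a) Volume: 2140 m³ = 2,140,000 L.
(a) Chlorine deficit: 2.9 − 1.0 = 1.9 ppm = 1.9 mg/L as Cl₂.
(a) Cl₂ equivalent needed: 1.9 mg/L × 2,140,000 L = 4,066,000 mg = 4066 g.
(a) Product at 57.9% available chlorine: 4066 / 0.579 = 7022 g.

(b) Volume: 263 m³ = 263,000 L.
(b) Hardness to add: (139 − 111) = 28 mg/L as CaCO₃ × 263,000 L = 7364 g as CaCO₃.
(b) Moles of Ca²⁺ (1 mol Ca²⁺ ≡ 1 mol CaCO₃): 7364 / 100.1 g/mol = 73.57 mol.
(b) Mass of CaCl₂: 73.57 × 111 = 8166 g.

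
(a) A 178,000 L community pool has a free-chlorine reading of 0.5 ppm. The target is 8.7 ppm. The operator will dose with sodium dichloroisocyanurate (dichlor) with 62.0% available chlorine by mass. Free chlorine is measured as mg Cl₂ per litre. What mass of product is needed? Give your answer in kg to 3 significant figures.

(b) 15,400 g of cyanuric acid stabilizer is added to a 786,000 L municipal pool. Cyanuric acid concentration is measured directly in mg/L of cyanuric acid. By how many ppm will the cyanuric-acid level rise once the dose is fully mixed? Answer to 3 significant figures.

(a) Chlorine deficit: 8.7 − 0.5 = 8.2 ppm = 8.2 mg/L as Cl₂.
(a) Cl₂ equivalent needed: 8.2 mg/L × 178,000 L = 1,460,000 mg = 1460 g.
(a) Product at 62.0% available chlorine: 1460 / 0.62 = 2354 g.

(b) Rise: 15,400 g / 786,000 L × 1000 = 19.59 mg/L.

(a) 2.35 kg; (b) 19.6 ppm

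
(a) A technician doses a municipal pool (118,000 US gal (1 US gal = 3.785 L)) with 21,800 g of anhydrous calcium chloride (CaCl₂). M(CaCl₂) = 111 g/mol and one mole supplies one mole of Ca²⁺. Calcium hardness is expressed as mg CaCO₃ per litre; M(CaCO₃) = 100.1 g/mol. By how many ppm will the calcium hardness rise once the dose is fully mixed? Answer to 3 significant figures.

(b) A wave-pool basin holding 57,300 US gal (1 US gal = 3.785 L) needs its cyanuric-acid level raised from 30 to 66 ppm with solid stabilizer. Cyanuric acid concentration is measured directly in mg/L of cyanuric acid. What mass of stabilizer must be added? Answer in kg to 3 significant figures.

(a) 44.0 ppm; (b) 7.81 kg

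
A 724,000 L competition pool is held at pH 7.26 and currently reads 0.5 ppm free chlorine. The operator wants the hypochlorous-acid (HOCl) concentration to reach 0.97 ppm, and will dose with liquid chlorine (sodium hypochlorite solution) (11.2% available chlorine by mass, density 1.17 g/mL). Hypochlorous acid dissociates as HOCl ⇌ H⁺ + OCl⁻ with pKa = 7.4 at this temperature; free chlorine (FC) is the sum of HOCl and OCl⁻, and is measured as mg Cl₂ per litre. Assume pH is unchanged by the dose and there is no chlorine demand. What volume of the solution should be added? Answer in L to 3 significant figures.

6.48 L

[OCl⁻]/[HOCl] = 10^(pH − pKa) = 10^(7.26 − 7.4) = 0.7244; fraction as HOCl = 1/(1 + 0.7244) = 0.5799.
Free chlorine required for 0.97 ppm HOCl: 0.97 / 0.5799 = 1.673 ppm.
FC to add: 1.673 − 0.5 = 1.173 mg/L as Cl₂.
Cl₂ equivalent: 1.173 mg/L × 724,000 L = 849 g.
Product at 11.2% available Cl: 849 / 0.112 = 7581 g.
Volume: 7581 g ÷ 1.17 g/mL = 6479 mL.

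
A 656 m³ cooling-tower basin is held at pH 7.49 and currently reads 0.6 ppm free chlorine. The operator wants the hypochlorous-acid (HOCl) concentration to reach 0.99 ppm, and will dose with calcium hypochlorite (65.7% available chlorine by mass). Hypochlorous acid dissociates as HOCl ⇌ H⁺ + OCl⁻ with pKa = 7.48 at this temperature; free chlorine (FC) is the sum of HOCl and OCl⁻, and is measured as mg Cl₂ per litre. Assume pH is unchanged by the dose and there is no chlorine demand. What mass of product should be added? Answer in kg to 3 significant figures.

1.40 kg

Volume: 656 m³ = 656,000 L.
[OCl⁻]/[HOCl] = 10^(pH − pKa) = 10^(7.49 − 7.48) = 1.023; fraction as HOCl = 1/(1 + 1.023) = 0.4942.
Free chlorine required for 0.99 ppm HOCl: 0.99 / 0.4942 = 2.003 ppm.
FC to add: 2.003 − 0.6 = 1.403 mg/L as Cl₂.
Cl₂ equivalent: 1.403 mg/L × 656,000 L = 920.4 g.
Product at 65.7% available Cl: 920.4 / 0.657 = 1401 g.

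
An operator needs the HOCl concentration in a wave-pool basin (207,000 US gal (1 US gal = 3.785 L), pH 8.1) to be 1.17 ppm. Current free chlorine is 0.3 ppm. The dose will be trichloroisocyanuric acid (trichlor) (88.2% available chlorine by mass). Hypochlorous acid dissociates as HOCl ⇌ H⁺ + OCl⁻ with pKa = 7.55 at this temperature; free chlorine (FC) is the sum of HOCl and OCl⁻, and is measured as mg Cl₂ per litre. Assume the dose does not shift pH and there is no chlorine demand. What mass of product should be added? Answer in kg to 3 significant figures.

Volume: 207,000 US gal × 3.785 L/gal = 783,495 L.
[OCl⁻]/[HOCl] = 10^(pH − pKa) = 10^(8.1 − 7.55) = 3.548; fraction as HOCl = 1/(1 + 3.548) = 0.2199.
Free chlorine required for 1.17 ppm HOCl: 1.17 / 0.2199 = 5.321 ppm.
FC to add: 5.321 − 0.3 = 5.021 mg/L as Cl₂.
Cl₂ equivalent: 5.021 mg/L × 783,495 L = 3934 g.
Product at 88.2% available Cl: 3934 / 0.882 = 4461 g.

4.46 kg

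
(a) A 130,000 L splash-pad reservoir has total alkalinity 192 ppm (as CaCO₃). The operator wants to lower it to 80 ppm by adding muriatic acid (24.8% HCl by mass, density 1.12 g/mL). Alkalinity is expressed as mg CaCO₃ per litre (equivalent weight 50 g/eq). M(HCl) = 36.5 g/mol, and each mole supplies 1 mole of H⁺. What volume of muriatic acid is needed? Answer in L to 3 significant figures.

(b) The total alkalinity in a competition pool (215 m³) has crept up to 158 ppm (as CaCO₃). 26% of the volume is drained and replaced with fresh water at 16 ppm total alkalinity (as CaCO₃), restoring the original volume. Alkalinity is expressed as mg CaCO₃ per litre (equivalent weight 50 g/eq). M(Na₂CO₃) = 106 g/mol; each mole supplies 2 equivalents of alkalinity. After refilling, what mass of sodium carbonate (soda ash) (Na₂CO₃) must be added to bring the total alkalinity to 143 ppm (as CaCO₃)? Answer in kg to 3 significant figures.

(a) 38.3 L; (b) 5.00 kg

(a) Alkalinity to neutralize: (192 − 80) = 112 mg/L as CaCO₃ × 130,000 L = 14,560 g as CaCO₃.
(a) Equivalents of H⁺ required: 14,560 ÷ 50 g/eq = 291.2 eq = 291.2 mol HCl.
(a) Mass of HCl: 291.2 × 36.5 = 10,630 g.
(a) Mass of 24.8% solution: 10,630 / 0.248 = 42,860 g.
(a) Volume: 42,860 g ÷ 1.12 g/mL = 38,270 mL.

(b) Volume: 215 m³ = 215,000 L.
(b) After draining 26% and refilling: 158 × 0.74 + 16 × 0.26 = 121.08 ppm.
(b) Deficit to target: 143 − 121.08 = 21.92 mg/L.
(b) As CaCO₃: 21.92 mg/L × 215,000 L = 4713 g; ÷ 50 g/eq ÷ 2 = 47.13 mol Na₂CO₃.
(b) Mass: 47.13 × 106 = 4996 g.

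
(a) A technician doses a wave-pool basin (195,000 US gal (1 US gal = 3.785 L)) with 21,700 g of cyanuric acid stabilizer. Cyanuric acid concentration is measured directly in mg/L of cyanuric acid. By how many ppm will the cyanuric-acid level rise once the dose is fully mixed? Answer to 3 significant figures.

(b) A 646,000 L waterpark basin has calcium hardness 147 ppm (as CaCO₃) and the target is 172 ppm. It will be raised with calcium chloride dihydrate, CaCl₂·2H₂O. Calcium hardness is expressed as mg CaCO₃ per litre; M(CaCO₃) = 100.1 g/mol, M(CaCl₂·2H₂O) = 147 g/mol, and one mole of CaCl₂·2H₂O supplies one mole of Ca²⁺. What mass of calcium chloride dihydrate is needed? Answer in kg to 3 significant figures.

(a) Volume: 195,000 US gal × 3.785 L/gal = 738,075 L.
(a) Rise: 21,700 g / 738,075 L × 1000 = 29.4 mg/L.

(b) Hardness to add: (172 − 147) = 25 mg/L as CaCO₃ × 646,000 L = 16,150 g as CaCO₃.
(b) Moles of Ca²⁺ (1 mol Ca²⁺ ≡ 1 mol CaCO₃): 16,150 / 100.1 g/mol = 161.3 mol.
(b) Mass of CaCl₂·2H₂O: 161.3 × 147 = 23,720 g.

(a) 29.4 ppm; (b) 23.7 kg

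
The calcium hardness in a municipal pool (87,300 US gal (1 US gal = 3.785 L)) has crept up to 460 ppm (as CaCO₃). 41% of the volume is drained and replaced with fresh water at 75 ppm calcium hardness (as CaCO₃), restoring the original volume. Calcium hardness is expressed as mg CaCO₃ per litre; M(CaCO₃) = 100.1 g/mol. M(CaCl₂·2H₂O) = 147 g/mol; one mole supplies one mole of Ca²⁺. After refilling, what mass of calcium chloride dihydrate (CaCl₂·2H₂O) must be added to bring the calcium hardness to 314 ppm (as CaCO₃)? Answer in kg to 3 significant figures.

Volume: 87,300 US gal × 3.785 L/gal = 330,430 L.
After draining 41% and refilling: 460 × 0.59 + 75 × 0.41 = 302.15 ppm.
Deficit to target: 314 − 302.15 = 11.85 mg/L.
As CaCO₃: 11.85 mg/L × 330,430 L = 3916 g; ÷ 100.1 = 39.12 mol Ca²⁺.
Mass: 39.12 × 147 = 5750 g.

5.75 kg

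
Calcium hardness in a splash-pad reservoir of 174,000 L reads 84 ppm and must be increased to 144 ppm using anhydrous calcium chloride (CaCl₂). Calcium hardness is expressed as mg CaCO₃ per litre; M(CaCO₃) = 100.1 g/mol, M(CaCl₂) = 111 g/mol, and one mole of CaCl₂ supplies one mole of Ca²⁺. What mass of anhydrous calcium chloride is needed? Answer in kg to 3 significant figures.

Hardness to add: (144 − 84) = 60 mg/L as CaCO₃ × 174,000 L = 10,440 g as CaCO₃.
Moles of Ca²⁺ (1 mol Ca²⁺ ≡ 1 mol CaCO₃): 10,440 / 100.1 g/mol = 104.3 mol.
Mass of CaCl₂: 104.3 × 111 = 11,580 g.

11.6 kg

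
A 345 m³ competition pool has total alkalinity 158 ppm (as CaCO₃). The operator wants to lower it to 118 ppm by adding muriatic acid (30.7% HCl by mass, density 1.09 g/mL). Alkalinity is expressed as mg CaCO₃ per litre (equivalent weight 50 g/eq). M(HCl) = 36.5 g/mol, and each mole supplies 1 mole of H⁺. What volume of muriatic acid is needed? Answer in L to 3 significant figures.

30.1 L

Volume: 345 m³ = 345,000 L.
Alkalinity to neutralize: (158 − 118) = 40 mg/L as CaCO₃ × 345,000 L = 13,800 g as CaCO₃.
Equivalents of H⁺ required: 13,800 ÷ 50 g/eq = 276 eq = 276 mol HCl.
Mass of HCl: 276 × 36.5 = 10,070 g.
Mass of 30.7% solution: 10,070 / 0.307 = 32,810 g.
Volume: 32,810 g ÷ 1.09 g/mL = 30,100 mL.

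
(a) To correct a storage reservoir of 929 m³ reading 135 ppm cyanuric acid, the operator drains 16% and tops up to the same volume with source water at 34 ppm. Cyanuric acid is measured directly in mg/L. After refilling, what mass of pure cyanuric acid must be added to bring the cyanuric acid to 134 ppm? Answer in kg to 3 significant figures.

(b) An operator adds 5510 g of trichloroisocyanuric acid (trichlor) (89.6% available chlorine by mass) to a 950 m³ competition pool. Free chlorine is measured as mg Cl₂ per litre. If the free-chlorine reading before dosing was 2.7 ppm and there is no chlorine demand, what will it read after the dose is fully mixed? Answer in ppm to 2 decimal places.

(a) 14.1 kg; (b) 7.90 ppm

(a) Volume: 929 m³ = 929,000 L.
(a) After draining 16% and refilling: 135 × 0.84 + 34 × 0.16 = 118.84 ppm.
(a) Deficit to target: 134 − 118.84 = 15.16 mg/L.
(a) Mass: 15.16 mg/L × 929,000 L = 14,080 g cyanuric acid.

(b) Volume: 950 m³ = 950,000 L.
(b) Available chlorine delivered: 5510 g × 0.896 = 4937 g as Cl₂.
(b) Concentration rise: 4937 g / 950,000 L = 5.197 mg/L = 5.20 ppm.
(b) Final FC: 2.7 + 5.20 = 7.90 ppm.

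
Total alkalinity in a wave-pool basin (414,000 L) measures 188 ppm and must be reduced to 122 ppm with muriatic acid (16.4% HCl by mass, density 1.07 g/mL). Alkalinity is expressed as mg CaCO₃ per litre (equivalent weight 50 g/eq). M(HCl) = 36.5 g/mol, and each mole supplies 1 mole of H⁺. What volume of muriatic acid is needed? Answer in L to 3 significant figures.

Alkalinity to neutralize: (188 − 122) = 66 mg/L as CaCO₃ × 414,000 L = 27,320 g as CaCO₃.
Equivalents of H⁺ required: 27,320 ÷ 50 g/eq = 546.5 eq = 546.5 mol HCl.
Mass of HCl: 546.5 × 36.5 = 19,950 g.
Mass of 16.4% solution: 19,950 / 0.164 = 121,600 g.
Volume: 121,600 g ÷ 1.07 g/mL = 113,700 mL.

114 L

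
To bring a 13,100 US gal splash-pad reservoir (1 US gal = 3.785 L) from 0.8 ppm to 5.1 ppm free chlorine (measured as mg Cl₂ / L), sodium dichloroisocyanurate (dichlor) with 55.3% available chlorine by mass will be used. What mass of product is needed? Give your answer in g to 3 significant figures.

Volume: 13,100 US gal × 3.785 L/gal = 49,584 L.
Chlorine deficit: 5.1 − 0.8 = 4.3 ppm = 4.3 mg/L as Cl₂.
Cl₂ equivalent needed: 4.3 mg/L × 49,584 L = 213,200 mg = 213.2 g.
Product at 55.3% available chlorine: 213.2 / 0.553 = 385.5 g.

386 g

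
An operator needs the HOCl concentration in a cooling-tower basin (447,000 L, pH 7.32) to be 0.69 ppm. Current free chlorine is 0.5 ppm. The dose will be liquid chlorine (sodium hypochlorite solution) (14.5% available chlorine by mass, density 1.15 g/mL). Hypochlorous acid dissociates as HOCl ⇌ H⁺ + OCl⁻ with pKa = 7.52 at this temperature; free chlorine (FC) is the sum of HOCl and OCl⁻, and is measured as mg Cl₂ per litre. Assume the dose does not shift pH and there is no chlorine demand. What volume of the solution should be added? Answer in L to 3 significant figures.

1.68 L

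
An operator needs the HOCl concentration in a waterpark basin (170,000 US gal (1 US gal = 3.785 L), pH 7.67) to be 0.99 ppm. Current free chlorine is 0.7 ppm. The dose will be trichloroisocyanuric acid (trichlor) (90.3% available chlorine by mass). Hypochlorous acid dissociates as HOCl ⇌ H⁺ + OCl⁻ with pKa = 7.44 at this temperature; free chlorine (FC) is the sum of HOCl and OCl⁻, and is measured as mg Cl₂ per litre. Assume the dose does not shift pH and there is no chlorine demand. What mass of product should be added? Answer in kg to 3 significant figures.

Volume: 170,000 US gal × 3.785 L/gal = 643,450 L.
[OCl⁻]/[HOCl] = 10^(pH − pKa) = 10^(7.67 − 7.44) = 1.698; fraction as HOCl = 1/(1 + 1.698) = 0.3706.
Free chlorine required for 0.99 ppm HOCl: 0.99 / 0.3706 = 2.671 ppm.
FC to add: 2.671 − 0.7 = 1.971 mg/L as Cl₂.
Cl₂ equivalent: 1.971 mg/L × 643,450 L = 1268 g.
Product at 90.3% available Cl: 1268 / 0.903 = 1405 g.

1.40 kg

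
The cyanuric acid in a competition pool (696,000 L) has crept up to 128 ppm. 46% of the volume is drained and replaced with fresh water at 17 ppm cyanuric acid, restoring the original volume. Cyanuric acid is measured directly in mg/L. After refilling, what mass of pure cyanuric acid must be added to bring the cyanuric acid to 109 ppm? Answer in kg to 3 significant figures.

After draining 46% and refilling: 128 × 0.54 + 17 × 0.46 = 76.94 ppm.
Deficit to target: 109 − 76.94 = 32.06 mg/L.
Mass: 32.06 mg/L × 696,000 L = 22,310 g cyanuric acid.

22.3 kg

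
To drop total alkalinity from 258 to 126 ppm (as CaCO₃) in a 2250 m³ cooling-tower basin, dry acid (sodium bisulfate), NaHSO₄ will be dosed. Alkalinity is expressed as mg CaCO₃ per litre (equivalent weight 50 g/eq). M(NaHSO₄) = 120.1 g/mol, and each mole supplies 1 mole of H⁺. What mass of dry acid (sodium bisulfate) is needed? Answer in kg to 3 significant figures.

Volume: 2250 m³ = 2,250,000 L.
Alkalinity to neutralize: (258 − 126) = 132 mg/L as CaCO₃ × 2,250,000 L = 297,000 g as CaCO₃.
Equivalents of H⁺ required: 297,000 ÷ 50 g/eq = 5940 eq = 5940 mol NaHSO₄.
Mass of NaHSO₄: 5940 × 120.1 = 713,400 g.

713 kg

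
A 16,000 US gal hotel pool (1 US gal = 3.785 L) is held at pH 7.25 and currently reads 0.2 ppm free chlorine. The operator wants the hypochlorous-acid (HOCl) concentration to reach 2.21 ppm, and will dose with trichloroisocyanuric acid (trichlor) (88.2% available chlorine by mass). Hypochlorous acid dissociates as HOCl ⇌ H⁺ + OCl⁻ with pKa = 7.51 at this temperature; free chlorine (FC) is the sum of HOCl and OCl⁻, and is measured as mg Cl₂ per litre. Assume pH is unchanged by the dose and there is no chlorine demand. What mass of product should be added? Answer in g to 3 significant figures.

Volume: 16,000 US gal × 3.785 L/gal = 60,560 L.
[OCl⁻]/[HOCl] = 10^(pH − pKa) = 10^(7.25 − 7.51) = 0.5495; fraction as HOCl = 1/(1 + 0.5495) = 0.6454.
Free chlorine required for 2.21 ppm HOCl: 2.21 / 0.6454 = 3.424 ppm.
FC to add: 3.424 − 0.2 = 3.224 mg/L as Cl₂.
Cl₂ equivalent: 3.224 mg/L × 60,560 L = 195.3 g.
Product at 88.2% available Cl: 195.3 / 0.882 = 221.4 g.

221 g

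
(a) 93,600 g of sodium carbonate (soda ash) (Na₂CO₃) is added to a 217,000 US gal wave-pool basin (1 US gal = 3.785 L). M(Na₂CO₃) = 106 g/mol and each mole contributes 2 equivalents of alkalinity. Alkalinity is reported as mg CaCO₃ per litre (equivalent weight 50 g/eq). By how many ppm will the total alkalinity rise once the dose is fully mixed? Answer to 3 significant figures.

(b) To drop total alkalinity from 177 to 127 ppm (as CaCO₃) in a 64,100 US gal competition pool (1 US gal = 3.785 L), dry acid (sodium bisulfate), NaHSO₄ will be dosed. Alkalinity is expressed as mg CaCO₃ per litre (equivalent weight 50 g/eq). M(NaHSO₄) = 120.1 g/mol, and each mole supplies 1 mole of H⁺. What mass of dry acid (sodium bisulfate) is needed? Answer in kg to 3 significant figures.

(a) Volume: 217,000 US gal × 3.785 L/gal = 821,345 L.
(a) Moles of Na₂CO₃: 93,600 g ÷ 106 g/mol = 883 mol → 1766 eq of alkalinity.
(a) As CaCO₃: 1766 eq × 50 g/eq = 88,300 g.
(a) Rise: 88,300 g / 821,345 L × 1000 = 107.5 mg/L.

(b) Volume: 64,100 US gal × 3.785 L/gal = 242,618 L.
(b) Alkalinity to neutralize: (177 − 127) = 50 mg/L as CaCO₃ × 242,618 L = 12,130 g as CaCO₃.
(b) Equivalents of H⁺ required: 12,130 ÷ 50 g/eq = 242.6 eq = 242.6 mol NaHSO₄.
(b) Mass of NaHSO₄: 242.6 × 120.1 = 29,140 g.

(a) 108 ppm; (b) 29.1 kg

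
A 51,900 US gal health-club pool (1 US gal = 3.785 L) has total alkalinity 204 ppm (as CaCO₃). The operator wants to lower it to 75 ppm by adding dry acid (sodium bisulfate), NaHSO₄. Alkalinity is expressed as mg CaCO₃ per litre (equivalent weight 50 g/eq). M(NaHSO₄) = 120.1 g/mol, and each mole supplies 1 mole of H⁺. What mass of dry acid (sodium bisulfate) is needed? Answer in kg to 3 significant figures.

60.9 kg

Volume: 51,900 US gal × 3.785 L/gal = 196,442 L.
Alkalinity to neutralize: (204 − 75) = 129 mg/L as CaCO₃ × 196,442 L = 25,340 g as CaCO₃.
Equivalents of H⁺ required: 25,340 ÷ 50 g/eq = 506.8 eq = 506.8 mol NaHSO₄.
Mass of NaHSO₄: 506.8 × 120.1 = 60,870 g.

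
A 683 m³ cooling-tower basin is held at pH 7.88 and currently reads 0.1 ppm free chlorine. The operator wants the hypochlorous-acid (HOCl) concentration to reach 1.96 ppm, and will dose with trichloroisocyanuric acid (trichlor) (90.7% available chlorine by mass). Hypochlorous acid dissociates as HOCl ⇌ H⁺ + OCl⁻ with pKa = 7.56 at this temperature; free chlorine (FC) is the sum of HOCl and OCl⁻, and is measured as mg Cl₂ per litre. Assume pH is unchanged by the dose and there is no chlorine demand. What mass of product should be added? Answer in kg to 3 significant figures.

Volume: 683 m³ = 683,000 L.
[OCl⁻]/[HOCl] = 10^(pH − pKa) = 10^(7.88 − 7.56) = 2.089; fraction as HOCl = 1/(1 + 2.089) = 0.3237.
Free chlorine required for 1.96 ppm HOCl: 1.96 / 0.3237 = 6.055 ppm.
FC to add: 6.055 − 0.1 = 5.955 mg/L as Cl₂.
Cl₂ equivalent: 5.955 mg/L × 683,000 L = 4067 g.
Product at 90.7% available Cl: 4067 / 0.907 = 4484 g.

4.48 kg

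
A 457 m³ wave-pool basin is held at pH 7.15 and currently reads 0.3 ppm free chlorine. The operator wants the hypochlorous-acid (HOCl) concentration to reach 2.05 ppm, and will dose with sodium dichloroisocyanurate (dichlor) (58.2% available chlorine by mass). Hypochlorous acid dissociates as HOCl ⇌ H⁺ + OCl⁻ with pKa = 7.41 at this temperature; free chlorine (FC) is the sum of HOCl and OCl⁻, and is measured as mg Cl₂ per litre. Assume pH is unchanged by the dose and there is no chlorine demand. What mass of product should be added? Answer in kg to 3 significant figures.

2.26 kg

Volume: 457 m³ = 457,000 L.
[OCl⁻]/[HOCl] = 10^(pH − pKa) = 10^(7.15 − 7.41) = 0.5495; fraction as HOCl = 1/(1 + 0.5495) = 0.6454.
Free chlorine required for 2.05 ppm HOCl: 2.05 / 0.6454 = 3.177 ppm.
FC to add: 3.177 − 0.3 = 2.877 mg/L as Cl₂.
Cl₂ equivalent: 2.877 mg/L × 457,000 L = 1315 g.
Product at 58.2% available Cl: 1315 / 0.582 = 2259 g.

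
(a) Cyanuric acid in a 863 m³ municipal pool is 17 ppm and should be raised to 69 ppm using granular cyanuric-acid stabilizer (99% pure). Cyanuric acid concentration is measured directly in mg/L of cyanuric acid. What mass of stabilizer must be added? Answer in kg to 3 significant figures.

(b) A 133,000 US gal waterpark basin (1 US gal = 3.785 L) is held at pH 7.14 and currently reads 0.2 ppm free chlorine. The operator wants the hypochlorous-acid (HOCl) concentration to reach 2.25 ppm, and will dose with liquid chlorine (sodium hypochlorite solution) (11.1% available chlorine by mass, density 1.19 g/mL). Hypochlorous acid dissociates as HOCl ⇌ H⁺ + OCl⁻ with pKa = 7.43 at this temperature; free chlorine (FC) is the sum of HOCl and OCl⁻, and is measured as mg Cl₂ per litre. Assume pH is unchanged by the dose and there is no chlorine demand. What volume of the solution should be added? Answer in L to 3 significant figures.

(a) Volume: 863 m³ = 863,000 L.
(a) CYA to add: (69 − 17) = 52 mg/L × 863,000 L = 44,880 g cyanuric acid.
(a) At 99% purity: 44,880 / 0.99 = 45,330 g product.

(b) Volume: 133,000 US gal × 3.785 L/gal = 503,405 L.
(b) [OCl⁻]/[HOCl] = 10^(pH − pKa) = 10^(7.14 − 7.43) = 0.5129; fraction as HOCl = 1/(1 + 0.5129) = 0.661.
(b) Free chlorine required for 2.25 ppm HOCl: 2.25 / 0.661 = 3.404 ppm.
(b) FC to add: 3.404 − 0.2 = 3.204 mg/L as Cl₂.
(b) Cl₂ equivalent: 3.204 mg/L × 503,405 L = 1613 g.
(b) Product at 11.1% available Cl: 1613 / 0.111 = 14,530 g.
(b) Volume: 14,530 g ÷ 1.19 g/mL = 12,210 mL.

(a) 45.3 kg; (b) 12.2 L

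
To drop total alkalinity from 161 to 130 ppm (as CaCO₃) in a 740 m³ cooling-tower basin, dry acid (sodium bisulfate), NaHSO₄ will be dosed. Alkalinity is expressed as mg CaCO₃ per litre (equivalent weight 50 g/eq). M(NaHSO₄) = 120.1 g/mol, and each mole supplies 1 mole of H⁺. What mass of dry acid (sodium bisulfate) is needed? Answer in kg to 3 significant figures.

55.1 kg

Volume: 740 m³ = 740,000 L.
Alkalinity to neutralize: (161 − 130) = 31 mg/L as CaCO₃ × 740,000 L = 22,940 g as CaCO₃.
Equivalents of H⁺ required: 22,940 ÷ 50 g/eq = 458.8 eq = 458.8 mol NaHSO₄.
Mass of NaHSO₄: 458.8 × 120.1 = 55,100 g.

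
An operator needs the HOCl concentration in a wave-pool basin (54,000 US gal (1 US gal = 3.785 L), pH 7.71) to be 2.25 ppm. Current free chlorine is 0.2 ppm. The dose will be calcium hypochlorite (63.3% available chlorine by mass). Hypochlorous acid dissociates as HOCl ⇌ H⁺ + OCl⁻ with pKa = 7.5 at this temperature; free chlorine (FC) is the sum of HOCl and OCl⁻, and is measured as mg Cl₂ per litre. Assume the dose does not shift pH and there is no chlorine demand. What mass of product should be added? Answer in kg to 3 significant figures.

Volume: 54,000 US gal × 3.785 L/gal = 204,390 L.
[OCl⁻]/[HOCl] = 10^(pH − pKa) = 10^(7.71 − 7.5) = 1.622; fraction as HOCl = 1/(1 + 1.622) = 0.3814.
Free chlorine required for 2.25 ppm HOCl: 2.25 / 0.3814 = 5.899 ppm.
FC to add: 5.899 − 0.2 = 5.699 mg/L as Cl₂.
Cl₂ equivalent: 5.699 mg/L × 204,390 L = 1165 g.
Product at 63.3% available Cl: 1165 / 0.633 = 1840 g.

1.84 kg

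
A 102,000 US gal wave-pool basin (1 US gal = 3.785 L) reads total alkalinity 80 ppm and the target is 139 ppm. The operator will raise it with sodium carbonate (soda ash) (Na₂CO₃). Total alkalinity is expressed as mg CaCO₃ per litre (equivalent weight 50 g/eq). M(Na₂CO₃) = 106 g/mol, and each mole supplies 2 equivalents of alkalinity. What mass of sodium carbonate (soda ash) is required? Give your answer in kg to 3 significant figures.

Volume: 102,000 US gal × 3.785 L/gal = 386,070 L.
Alkalinity to add: (139 − 80) = 59 mg/L as CaCO₃ × 386,070 L = 22,780 g as CaCO₃.
Equivalents: 22,780 g ÷ 50 g/eq = 455.6 eq.
Each mole of Na₂CO₃ supplies 2 eq, so 455.6 / 2 = 227.8 mol.
Mass: 227.8 mol × 106 g/mol = 24,140 g.

24.1 kg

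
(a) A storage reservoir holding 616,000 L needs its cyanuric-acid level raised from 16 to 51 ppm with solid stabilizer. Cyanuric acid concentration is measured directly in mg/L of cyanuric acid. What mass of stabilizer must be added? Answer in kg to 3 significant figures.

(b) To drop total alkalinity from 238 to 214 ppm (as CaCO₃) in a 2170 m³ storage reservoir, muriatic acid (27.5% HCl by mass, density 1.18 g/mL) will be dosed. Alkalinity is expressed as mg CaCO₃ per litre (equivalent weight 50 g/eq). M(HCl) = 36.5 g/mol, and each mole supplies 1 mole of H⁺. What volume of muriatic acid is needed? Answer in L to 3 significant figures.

(a) 21.6 kg; (b) 117 L

(a) CYA to add: (51 − 16) = 35 mg/L × 616,000 L = 21,560 g cyanuric acid.

(b) Volume: 2170 m³ = 2,170,000 L.
(b) Alkalinity to neutralize: (238 − 214) = 24 mg/L as CaCO₃ × 2,170,000 L = 52,080 g as CaCO₃.
(b) Equivalents of H⁺ required: 52,080 ÷ 50 g/eq = 1042 eq = 1042 mol HCl.
(b) Mass of HCl: 1042 × 36.5 = 38,020 g.
(b) Mass of 27.5% solution: 38,020 / 0.275 = 138,200 g.
(b) Volume: 138,200 g ÷ 1.18 g/mL = 117,200 mL.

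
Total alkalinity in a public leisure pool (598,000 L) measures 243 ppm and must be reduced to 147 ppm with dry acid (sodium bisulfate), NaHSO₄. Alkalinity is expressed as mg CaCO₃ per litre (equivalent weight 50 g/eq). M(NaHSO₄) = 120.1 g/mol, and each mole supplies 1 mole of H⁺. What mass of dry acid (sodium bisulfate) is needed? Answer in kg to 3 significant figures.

Alkalinity to neutralize: (243 − 147) = 96 mg/L as CaCO₃ × 598,000 L = 57,410 g as CaCO₃.
Equivalents of H⁺ required: 57,410 ÷ 50 g/eq = 1148 eq = 1148 mol NaHSO₄.
Mass of NaHSO₄: 1148 × 120.1 = 137,900 g.

138 kg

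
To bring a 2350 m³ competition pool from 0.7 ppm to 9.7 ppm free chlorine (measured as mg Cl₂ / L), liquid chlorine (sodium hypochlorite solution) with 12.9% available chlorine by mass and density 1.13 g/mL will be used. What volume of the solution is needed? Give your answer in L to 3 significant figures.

Volume: 2350 m³ = 2,350,000 L.
Chlorine deficit: 9.7 − 0.7 = 9 ppm = 9 mg/L as Cl₂.
Cl₂ equivalent needed: 9 mg/L × 2,350,000 L = 21,150,000 mg = 21,150 g.
Product at 12.9% available chlorine: 21,150 / 0.129 = 164,000 g.
Volume at density 1.13 g/mL: 164,000 g ÷ 1.13 g/mL = 145,100 mL.

145 L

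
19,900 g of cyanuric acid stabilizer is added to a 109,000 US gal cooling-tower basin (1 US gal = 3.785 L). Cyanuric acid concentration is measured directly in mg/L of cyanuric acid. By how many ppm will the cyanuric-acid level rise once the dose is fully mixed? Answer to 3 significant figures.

Volume: 109,000 US gal × 3.785 L/gal = 412,565 L.
Rise: 19,900 g / 412,565 L × 1000 = 48.23 mg/L.

48.2 ppm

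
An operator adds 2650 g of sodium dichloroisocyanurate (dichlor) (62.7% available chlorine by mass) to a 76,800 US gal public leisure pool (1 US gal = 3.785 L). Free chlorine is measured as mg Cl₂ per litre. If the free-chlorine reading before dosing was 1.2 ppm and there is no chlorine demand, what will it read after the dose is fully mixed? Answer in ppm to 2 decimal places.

Volume: 76,800 US gal × 3.785 L/gal = 290,688 L.
Available chlorine delivered: 2650 g × 0.627 = 1662 g as Cl₂.
Concentration rise: 1662 g / 290,688 L = 5.716 mg/L = 5.72 ppm.
Final FC: 1.2 + 5.72 = 6.92 ppm.

6.92 ppm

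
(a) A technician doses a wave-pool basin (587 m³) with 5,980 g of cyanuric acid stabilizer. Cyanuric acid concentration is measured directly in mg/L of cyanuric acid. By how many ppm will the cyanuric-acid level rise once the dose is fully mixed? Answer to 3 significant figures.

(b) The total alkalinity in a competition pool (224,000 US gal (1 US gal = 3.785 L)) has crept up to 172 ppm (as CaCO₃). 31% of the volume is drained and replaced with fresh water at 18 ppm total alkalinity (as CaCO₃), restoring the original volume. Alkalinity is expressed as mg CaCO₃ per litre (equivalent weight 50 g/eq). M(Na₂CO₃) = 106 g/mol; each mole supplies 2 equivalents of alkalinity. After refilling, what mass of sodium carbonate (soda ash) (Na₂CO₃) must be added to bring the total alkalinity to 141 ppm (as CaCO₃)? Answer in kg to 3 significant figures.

(a) 10.2 ppm; (b) 15.0 kg

(a) Volume: 587 m³ = 587,000 L.
(a) Rise: 5,980 g / 587,000 L × 1000 = 10.19 mg/L.

(b) Volume: 224,000 US gal × 3.785 L/gal = 847,840 L.
(b) After draining 31% and refilling: 172 × 0.69 + 18 × 0.31 = 124.26 ppm.
(b) Deficit to target: 141 − 124.26 = 16.74 mg/L.
(b) As CaCO₃: 16.74 mg/L × 847,840 L = 14,190 g; ÷ 50 g/eq ÷ 2 = 141.9 mol Na₂CO₃.
(b) Mass: 141.9 × 106 = 15,040 g.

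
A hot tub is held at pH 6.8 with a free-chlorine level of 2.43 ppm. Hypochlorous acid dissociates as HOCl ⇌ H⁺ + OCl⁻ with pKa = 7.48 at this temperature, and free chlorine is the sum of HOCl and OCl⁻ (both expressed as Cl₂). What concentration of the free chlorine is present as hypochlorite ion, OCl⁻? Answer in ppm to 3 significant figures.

0.420 ppm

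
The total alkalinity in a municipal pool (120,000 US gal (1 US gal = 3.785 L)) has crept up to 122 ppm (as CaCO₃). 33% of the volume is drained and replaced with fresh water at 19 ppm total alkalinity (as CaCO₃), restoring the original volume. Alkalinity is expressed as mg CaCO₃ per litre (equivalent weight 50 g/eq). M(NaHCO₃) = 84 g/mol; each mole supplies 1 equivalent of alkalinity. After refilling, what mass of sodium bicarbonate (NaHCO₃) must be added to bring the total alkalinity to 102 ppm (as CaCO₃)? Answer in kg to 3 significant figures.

Volume: 120,000 US gal × 3.785 L/gal = 454,200 L.
After draining 33% and refilling: 122 × 0.67 + 19 × 0.33 = 88.01 ppm.
Deficit to target: 102 − 88.01 = 13.99 mg/L.
As CaCO₃: 13.99 mg/L × 454,200 L = 6354 g; ÷ 50 g/eq ÷ 1 = 127.1 mol NaHCO₃.
Mass: 127.1 × 84 = 10,680 g.

10.7 kg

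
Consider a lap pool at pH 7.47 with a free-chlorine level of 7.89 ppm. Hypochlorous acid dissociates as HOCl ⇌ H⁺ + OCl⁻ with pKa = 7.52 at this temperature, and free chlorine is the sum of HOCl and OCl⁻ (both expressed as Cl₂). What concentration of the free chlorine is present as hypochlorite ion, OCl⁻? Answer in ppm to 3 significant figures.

[OCl⁻]/[HOCl] = 10^(pH − pKa) = 10^(7.47 − 7.52) = 10^-0.05 = 0.8913.
Fraction as HOCl = 1 / (1 + 0.8913) = 0.5288.
OCl⁻ = (1 − 0.5288) × 7.89 ppm = 3.718 ppm.

3.72 ppm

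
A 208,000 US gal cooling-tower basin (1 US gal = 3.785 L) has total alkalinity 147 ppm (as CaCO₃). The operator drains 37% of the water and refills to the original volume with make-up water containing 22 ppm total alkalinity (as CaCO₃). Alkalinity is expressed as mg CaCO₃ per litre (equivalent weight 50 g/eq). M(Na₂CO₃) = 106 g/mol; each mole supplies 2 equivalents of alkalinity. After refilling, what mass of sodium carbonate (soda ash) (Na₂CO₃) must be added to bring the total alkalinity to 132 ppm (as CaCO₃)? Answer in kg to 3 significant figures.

26.1 kg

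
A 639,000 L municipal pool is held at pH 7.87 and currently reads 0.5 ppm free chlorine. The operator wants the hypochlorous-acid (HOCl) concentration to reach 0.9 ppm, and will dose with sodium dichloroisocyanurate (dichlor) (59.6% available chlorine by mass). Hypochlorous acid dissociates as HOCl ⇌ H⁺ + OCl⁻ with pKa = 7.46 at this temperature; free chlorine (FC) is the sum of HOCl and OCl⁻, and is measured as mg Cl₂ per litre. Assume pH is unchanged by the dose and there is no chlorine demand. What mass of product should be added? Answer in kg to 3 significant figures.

[OCl⁻]/[HOCl] = 10^(pH − pKa) = 10^(7.87 − 7.46) = 2.57; fraction as HOCl = 1/(1 + 2.57) = 0.2801.
Free chlorine required for 0.9 ppm HOCl: 0.9 / 0.2801 = 3.213 ppm.
FC to add: 3.213 − 0.5 = 2.713 mg/L as Cl₂.
Cl₂ equivalent: 2.713 mg/L × 639,000 L = 1734 g.
Product at 59.6% available Cl: 1734 / 0.596 = 2909 g.

2.91 kg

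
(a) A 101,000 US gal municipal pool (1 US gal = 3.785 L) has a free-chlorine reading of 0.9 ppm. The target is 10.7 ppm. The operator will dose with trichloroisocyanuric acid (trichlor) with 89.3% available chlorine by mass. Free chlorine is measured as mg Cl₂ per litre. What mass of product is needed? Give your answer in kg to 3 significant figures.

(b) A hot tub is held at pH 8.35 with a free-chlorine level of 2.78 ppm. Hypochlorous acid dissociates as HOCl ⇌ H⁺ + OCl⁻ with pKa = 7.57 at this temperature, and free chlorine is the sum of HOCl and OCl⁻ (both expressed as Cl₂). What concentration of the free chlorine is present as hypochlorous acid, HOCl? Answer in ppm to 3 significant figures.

(a) Volume: 101,000 US gal × 3.785 L/gal = 382,285 L.
(a) Chlorine deficit: 10.7 − 0.9 = 9.8 ppm = 9.8 mg/L as Cl₂.
(a) Cl₂ equivalent needed: 9.8 mg/L × 382,285 L = 3,746,000 mg = 3746 g.
(a) Product at 89.3% available chlorine: 3746 / 0.893 = 4195 g.

(b) [OCl⁻]/[HOCl] = 10^(pH − pKa) = 10^(8.35 − 7.57) = 10^0.78 = 6.026.
(b) Fraction as HOCl = 1 / (1 + 6.026) = 0.1423.
(b) HOCl = 0.1423 × 2.78 ppm = 0.3957 ppm.

(a) 4.20 kg; (b) 0.396 ppm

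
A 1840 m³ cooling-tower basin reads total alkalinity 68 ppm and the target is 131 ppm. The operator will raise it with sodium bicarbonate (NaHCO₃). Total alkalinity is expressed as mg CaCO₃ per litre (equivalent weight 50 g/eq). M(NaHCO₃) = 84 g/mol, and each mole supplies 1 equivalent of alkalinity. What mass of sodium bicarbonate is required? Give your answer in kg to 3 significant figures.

Volume: 1840 m³ = 1,840,000 L.
Alkalinity to add: (131 − 68) = 63 mg/L as CaCO₃ × 1,840,000 L = 115,900 g as CaCO₃.
Equivalents: 115,900 g ÷ 50 g/eq = 2318 eq.
NaHCO₃ supplies 1 eq per mole → 2318 mol.
Mass: 2318 mol × 84 g/mol = 194,700 g.

195 kg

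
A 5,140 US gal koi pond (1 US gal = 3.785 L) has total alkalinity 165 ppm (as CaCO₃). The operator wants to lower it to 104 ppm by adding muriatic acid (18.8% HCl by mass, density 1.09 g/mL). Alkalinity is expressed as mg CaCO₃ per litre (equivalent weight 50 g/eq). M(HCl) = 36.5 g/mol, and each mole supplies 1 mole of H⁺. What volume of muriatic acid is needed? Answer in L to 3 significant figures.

Volume: 5,140 US gal × 3.785 L/gal = 19,455 L.
Alkalinity to neutralize: (165 − 104) = 61 mg/L as CaCO₃ × 19,455 L = 1187 g as CaCO₃.
Equivalents of H⁺ required: 1187 ÷ 50 g/eq = 23.73 eq = 23.73 mol HCl.
Mass of HCl: 23.73 × 36.5 = 866.3 g.
Mass of 18.8% solution: 866.3 / 0.188 = 4608 g.
Volume: 4608 g ÷ 1.09 g/mL = 4228 mL.

4.23 L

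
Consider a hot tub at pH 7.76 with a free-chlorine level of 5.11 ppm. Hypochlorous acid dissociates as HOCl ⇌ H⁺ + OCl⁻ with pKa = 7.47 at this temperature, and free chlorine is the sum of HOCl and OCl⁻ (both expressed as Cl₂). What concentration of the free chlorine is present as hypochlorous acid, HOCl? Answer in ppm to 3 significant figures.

[OCl⁻]/[HOCl] = 10^(pH − pKa) = 10^(7.76 − 7.47) = 10^0.29 = 1.95.
Fraction as HOCl = 1 / (1 + 1.95) = 0.339.
HOCl = 0.339 × 5.11 ppm = 1.732 ppm.

1.73 ppm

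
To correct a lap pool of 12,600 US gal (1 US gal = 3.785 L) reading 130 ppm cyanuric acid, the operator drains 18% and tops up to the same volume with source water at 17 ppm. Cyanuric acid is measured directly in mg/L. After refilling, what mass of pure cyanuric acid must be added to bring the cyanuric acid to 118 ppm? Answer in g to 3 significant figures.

Volume: 12,600 US gal × 3.785 L/gal = 47,691 L.
After draining 18% and refilling: 130 × 0.82 + 17 × 0.18 = 109.66 ppm.
Deficit to target: 118 − 109.66 = 8.34 mg/L.
Mass: 8.34 mg/L × 47,691 L = 397.7 g cyanuric acid.

398 g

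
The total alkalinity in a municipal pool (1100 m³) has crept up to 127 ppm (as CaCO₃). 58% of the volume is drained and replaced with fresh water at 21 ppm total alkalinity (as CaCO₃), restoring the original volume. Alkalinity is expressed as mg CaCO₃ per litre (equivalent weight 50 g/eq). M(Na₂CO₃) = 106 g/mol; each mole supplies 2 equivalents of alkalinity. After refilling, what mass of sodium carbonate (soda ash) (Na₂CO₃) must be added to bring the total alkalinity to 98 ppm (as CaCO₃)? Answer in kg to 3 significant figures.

37.9 kg

Volume: 1100 m³ = 1,100,000 L.
After draining 58% and refilling: 127 × 0.42 + 21 × 0.58 = 65.52 ppm.
Deficit to target: 98 − 65.52 = 32.48 mg/L.
As CaCO₃: 32.48 mg/L × 1,100,000 L = 35,730 g; ÷ 50 g/eq ÷ 2 = 357.3 mol Na₂CO₃.
Mass: 357.3 × 106 = 37,870 g.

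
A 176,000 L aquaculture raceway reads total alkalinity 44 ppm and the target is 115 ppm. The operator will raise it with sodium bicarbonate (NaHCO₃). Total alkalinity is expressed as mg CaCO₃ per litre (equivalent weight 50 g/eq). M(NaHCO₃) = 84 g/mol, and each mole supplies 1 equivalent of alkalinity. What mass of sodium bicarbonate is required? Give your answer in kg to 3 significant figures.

21.0 kg

Alkalinity to add: (115 − 44) = 71 mg/L as CaCO₃ × 176,000 L = 12,500 g as CaCO₃.
Equivalents: 12,500 g ÷ 50 g/eq = 249.9 eq.
NaHCO₃ supplies 1 eq per mole → 249.9 mol.
Mass: 249.9 mol × 84 g/mol = 20,990 g.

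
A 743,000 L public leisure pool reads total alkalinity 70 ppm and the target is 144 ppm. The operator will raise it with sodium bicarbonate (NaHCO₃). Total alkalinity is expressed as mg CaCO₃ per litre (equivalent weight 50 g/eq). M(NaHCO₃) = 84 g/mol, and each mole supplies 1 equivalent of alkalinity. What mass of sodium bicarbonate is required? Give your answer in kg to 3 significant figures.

Alkalinity to add: (144 − 70) = 74 mg/L as CaCO₃ × 743,000 L = 54,980 g as CaCO₃.
Equivalents: 54,980 g ÷ 50 g/eq = 1100 eq.
NaHCO₃ supplies 1 eq per mole → 1100 mol.
Mass: 1100 mol × 84 g/mol = 92,370 g.

92.4 kg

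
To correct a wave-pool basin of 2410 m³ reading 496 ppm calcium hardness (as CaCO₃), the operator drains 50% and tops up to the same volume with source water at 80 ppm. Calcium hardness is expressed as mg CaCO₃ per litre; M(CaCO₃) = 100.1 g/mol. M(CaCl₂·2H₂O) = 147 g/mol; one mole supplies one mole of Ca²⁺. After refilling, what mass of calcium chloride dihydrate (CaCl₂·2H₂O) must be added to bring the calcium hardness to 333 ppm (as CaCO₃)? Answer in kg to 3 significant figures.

159 kg

Volume: 2410 m³ = 2,410,000 L.
After draining 50% and refilling: 496 × 0.50 + 80 × 0.50 = 288 ppm.
Deficit to target: 333 − 288 = 45 mg/L.
As CaCO₃: 45 mg/L × 2,410,000 L = 108,400 g; ÷ 100.1 = 1083 mol Ca²⁺.
Mass: 1083 × 147 = 159,300 g.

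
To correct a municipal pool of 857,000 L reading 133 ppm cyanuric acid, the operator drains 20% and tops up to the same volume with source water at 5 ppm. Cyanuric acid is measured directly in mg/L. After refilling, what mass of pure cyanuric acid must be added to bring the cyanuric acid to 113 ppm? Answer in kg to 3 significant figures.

4.80 kg

After draining 20% and refilling: 133 × 0.80 + 5 × 0.20 = 107.4 ppm.
Deficit to target: 113 − 107.4 = 5.6 mg/L.
Mass: 5.6 mg/L × 857,000 L = 4799 g cyanuric acid.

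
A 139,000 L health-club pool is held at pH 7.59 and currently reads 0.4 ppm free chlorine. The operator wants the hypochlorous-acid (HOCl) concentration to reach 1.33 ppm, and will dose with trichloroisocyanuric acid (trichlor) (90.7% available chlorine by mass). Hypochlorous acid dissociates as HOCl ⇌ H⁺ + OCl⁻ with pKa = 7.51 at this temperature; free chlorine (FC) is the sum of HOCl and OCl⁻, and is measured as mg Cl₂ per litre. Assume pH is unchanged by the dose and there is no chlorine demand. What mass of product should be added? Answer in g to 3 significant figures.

388 g

[OCl⁻]/[HOCl] = 10^(pH − pKa) = 10^(7.59 − 7.51) = 1.202; fraction as HOCl = 1/(1 + 1.202) = 0.4541.
Free chlorine required for 1.33 ppm HOCl: 1.33 / 0.4541 = 2.929 ppm.
FC to add: 2.929 − 0.4 = 2.529 mg/L as Cl₂.
Cl₂ equivalent: 2.529 mg/L × 139,000 L = 351.5 g.
Product at 90.7% available Cl: 351.5 / 0.907 = 387.6 g.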